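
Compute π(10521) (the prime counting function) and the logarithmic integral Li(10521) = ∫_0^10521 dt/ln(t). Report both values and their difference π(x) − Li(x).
π(10521) = 1286;  Li(10521) ≈ 1302.55;  π(x) − Li(x) ≈ -16.55.

Direct count of primes ≤ 10521 gives π(10521) = 1286. Numerical evaluation of the logarithmic integral gives Li(10521) ≈ 1302.55. The difference π(x) − Li(x) ≈ -16.55 is typically negative for small/moderate x (Li(x) overestimates), though Littlewood's theorem shows this sign changes infinitely often.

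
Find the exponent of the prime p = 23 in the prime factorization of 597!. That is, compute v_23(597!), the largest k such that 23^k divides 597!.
v_23(597!) = 26

Legendre's formula: v_p(n!) = Σ_{k ≥ 1} ⌊n / p^k⌋. For p = 23, n = 597, the terms are:
  ⌊597/23^1⌋ = ⌊597/23⌋ = 25
  ⌊597/23^2⌋ = ⌊597/529⌋ = 1
(the next term ⌊597/23^3⌋ = 0, terminating the sum). Summing: v_23(597!) = 25 + 1 = 26.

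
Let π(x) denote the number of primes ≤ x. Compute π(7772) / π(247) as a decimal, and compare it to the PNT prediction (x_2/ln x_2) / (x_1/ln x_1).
π(7772)/π(247) = 985/53 ≈ 18.5849;  PNT prediction ≈ 19.3515.

π(247) = 53 and π(7772) = 985, so π(7772)/π(247) ≈ 18.5849. The PNT-predicted ratio is (7772/ln(7772)) / (247/ln(247)) ≈ 19.3515. The two agree to within a few percent, as expected.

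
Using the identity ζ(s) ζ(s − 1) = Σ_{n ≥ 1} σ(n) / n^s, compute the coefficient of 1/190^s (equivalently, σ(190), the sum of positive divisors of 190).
σ(190) = 360

In the product (Σ m^0/m^s)(Σ k / k^s) = Σ (Σ_{d | n} d) / n^s, the coefficient of 1/n^s is σ(n) = Σ_{d | n} d. For n = 190, divisors are [1, 2, 5, 10, 19, 38, 95, 190]; summing: σ(190) = 360.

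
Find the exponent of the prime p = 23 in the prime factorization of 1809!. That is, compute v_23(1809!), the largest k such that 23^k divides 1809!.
v_23(1809!) = 81

Legendre's formula: v_p(n!) = Σ_{k ≥ 1} ⌊n / p^k⌋. For p = 23, n = 1809, the terms are:
  ⌊1809/23^1⌋ = ⌊1809/23⌋ = 78
  ⌊1809/23^2⌋ = ⌊1809/529⌋ = 3
(the next term ⌊1809/23^3⌋ = 0, terminating the sum). Summing: v_23(1809!) = 78 + 3 = 81.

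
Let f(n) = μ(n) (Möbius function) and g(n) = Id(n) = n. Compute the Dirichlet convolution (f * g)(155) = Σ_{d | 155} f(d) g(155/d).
(μ * Id)(155) = 120

Divisors of 155: [1, 5, 31, 155]. For each d | 155:
  d = 1: μ(1) · Id(155/1) = 1 · 155 = 155
  d = 5: μ(5) · Id(155/5) = -1 · 31 = -31
  d = 31: μ(31) · Id(155/31) = -1 · 5 = -5
  d = 155: μ(155) · Id(155/155) = 1 · 1 = 1
Summing: (μ * Id)(155) = 155 + -31 + -5 + 1 = 120.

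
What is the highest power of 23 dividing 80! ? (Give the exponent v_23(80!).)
v_23(80!) = 3

Legendre's formula: v_p(n!) = Σ_{k ≥ 1} ⌊n / p^k⌋. For p = 23, n = 80, the terms are:
  ⌊80/23^1⌋ = ⌊80/23⌋ = 3
(the next term ⌊80/23^2⌋ = 0, terminating the sum). Summing: v_23(80!) = 3 = 3.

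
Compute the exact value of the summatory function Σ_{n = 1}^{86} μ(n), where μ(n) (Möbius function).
Σ_{n ≤ 86} μ(n) = -2

Compute μ(n) for each 1 ≤ n ≤ 86: μ(1) = 1, μ(2) = -1, μ(3) = -1, μ(4) = 0, μ(5) = -1, μ(6) = 1, μ(7) = -1, μ(8) = 0, μ(9) = 0, μ(10) = 1, μ(11) = -1, μ(12) = 0, μ(13) = -1, μ(14) = 1, μ(15) = 1, μ(16) = 0, μ(17) = -1, μ(18) = 0, μ(19) = -1, μ(20) = 0, μ(21) = 1, μ(22) = 1, μ(23) = -1, μ(24) = 0, μ(25) = 0, μ(26) = 1, μ(27) = 0, μ(28) = 0, μ(29) = -1, μ(30) = -1, μ(31) = -1, μ(32) = 0, μ(33) = 1, μ(34) = 1, μ(35) = 1, μ(36) = 0, μ(37) = -1, μ(38) = 1, μ(39) = 1, μ(40) = 0, μ(41) = -1, μ(42) = -1, μ(43) = -1, μ(44) = 0, μ(45) = 0, μ(46) = 1, μ(47) = -1, μ(48) = 0, μ(49) = 0, μ(50) = 0, μ(51) = 1, μ(52) = 0, μ(53) = -1, μ(54) = 0, μ(55) = 1, μ(56) = 0, μ(57) = 1, μ(58) = 1, μ(59) = -1, μ(60) = 0, μ(61) = -1, μ(62) = 1, μ(63) = 0, μ(64) = 0, μ(65) = 1, μ(66) = -1, μ(67) = -1, μ(68) = 0, μ(69) = 1, μ(70) = -1, μ(71) = -1, μ(72) = 0, μ(73) = -1, μ(74) = 1, μ(75) = 0, μ(76) = 0, μ(77) = 1, μ(78) = -1, μ(79) = -1, μ(80) = 0, μ(81) = 0, μ(82) = 1, μ(83) = -1, μ(84) = 0, μ(85) = 1, μ(86) = 1. Summing all 86 values: -2. (Mertens function M(x) = Σ_{n ≤ x} μ(n); on average M(x) should be small (PNT ⟺ M(x) = o(x)).)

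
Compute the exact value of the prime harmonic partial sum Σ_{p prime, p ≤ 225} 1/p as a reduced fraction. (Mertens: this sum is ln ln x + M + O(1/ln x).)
Σ 1/p = 718699639327957473429492425322377115938612460993073775465130392853544377727917042657991/367009731827331916465034565550136732339800312955331782619462457039988073311157667212930

π(225) = 48, so the primes ≤ 225 are [2, 3, 5, 7, 11, 13, 17, 19, 23, 29, 31, 37, 41, 43, 47, 53, 59, 61, 67, 71, 73, 79, 83, 89, 97, 101, 103, 107, 109, 113, 127, 131, 137, 139, 149, 151, 157, 163, 167, 173, 179, 181, 191, 193, 197, 199, 211, 223]. Summing 1/p over these primes: 718699639327957473429492425322377115938612460993073775465130392853544377727917042657991/367009731827331916465034565550136732339800312955331782619462457039988073311157667212930 ≈ 1.9583. Mertens estimate ln ln(225) + 0.2615 ≈ 1.9509.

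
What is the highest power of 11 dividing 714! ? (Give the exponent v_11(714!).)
v_11(714!) = 69

Legendre's formula: v_p(n!) = Σ_{k ≥ 1} ⌊n / p^k⌋. For p = 11, n = 714, the terms are:
  ⌊714/11^1⌋ = ⌊714/11⌋ = 64
  ⌊714/11^2⌋ = ⌊714/121⌋ = 5
(the next term ⌊714/11^3⌋ = 0, terminating the sum). Summing: v_11(714!) = 64 + 5 = 69.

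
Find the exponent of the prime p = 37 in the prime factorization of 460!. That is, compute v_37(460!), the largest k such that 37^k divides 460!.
v_37(460!) = 12

Legendre's formula: v_p(n!) = Σ_{k ≥ 1} ⌊n / p^k⌋. For p = 37, n = 460, the terms are:
  ⌊460/37^1⌋ = ⌊460/37⌋ = 12
(the next term ⌊460/37^2⌋ = 0, terminating the sum). Summing: v_37(460!) = 12 = 12.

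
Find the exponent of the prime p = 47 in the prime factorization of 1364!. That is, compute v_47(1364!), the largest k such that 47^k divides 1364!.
v_47(1364!) = 29

Legendre's formula: v_p(n!) = Σ_{k ≥ 1} ⌊n / p^k⌋. For p = 47, n = 1364, the terms are:
  ⌊1364/47^1⌋ = ⌊1364/47⌋ = 29
(the next term ⌊1364/47^2⌋ = 0, terminating the sum). Summing: v_47(1364!) = 29 = 29.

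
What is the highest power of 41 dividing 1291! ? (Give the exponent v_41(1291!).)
v_41(1291!) = 31

Legendre's formula: v_p(n!) = Σ_{k ≥ 1} ⌊n / p^k⌋. For p = 41, n = 1291, the terms are:
  ⌊1291/41^1⌋ = ⌊1291/41⌋ = 31
(the next term ⌊1291/41^2⌋ = 0, terminating the sum). Summing: v_41(1291!) = 31 = 31.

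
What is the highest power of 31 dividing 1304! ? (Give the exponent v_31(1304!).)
v_31(1304!) = 43

Legendre's formula: v_p(n!) = Σ_{k ≥ 1} ⌊n / p^k⌋. For p = 31, n = 1304, the terms are:
  ⌊1304/31^1⌋ = ⌊1304/31⌋ = 42
  ⌊1304/31^2⌋ = ⌊1304/961⌋ = 1
(the next term ⌊1304/31^3⌋ = 0, terminating the sum). Summing: v_31(1304!) = 42 + 1 = 43.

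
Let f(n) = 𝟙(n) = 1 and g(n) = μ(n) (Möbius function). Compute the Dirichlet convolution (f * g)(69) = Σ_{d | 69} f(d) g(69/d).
(𝟙 * μ)(69) = 0

Divisors of 69: [1, 3, 23, 69]. For each d | 69:
  d = 1: 𝟙(1) · μ(69/1) = 1 · 1 = 1
  d = 3: 𝟙(3) · μ(69/3) = 1 · -1 = -1
  d = 23: 𝟙(23) · μ(69/23) = 1 · -1 = -1
  d = 69: 𝟙(69) · μ(69/69) = 1 · 1 = 1
Summing: (𝟙 * μ)(69) = 1 + -1 + -1 + 1 = 0.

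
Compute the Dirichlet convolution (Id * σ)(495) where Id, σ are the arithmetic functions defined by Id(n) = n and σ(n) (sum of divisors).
(Id * σ)(495) = 8602

Divisors of 495: [1, 3, 5, 9, 11, 15, 33, 45, 55, 99, 165, 495]. For each d | 495:
  d = 1: Id(1) · σ(495/1) = 1 · 936 = 936
  d = 3: Id(3) · σ(495/3) = 3 · 288 = 864
  d = 5: Id(5) · σ(495/5) = 5 · 156 = 780
  d = 9: Id(9) · σ(495/9) = 9 · 72 = 648
  d = 11: Id(11) · σ(495/11) = 11 · 78 = 858
  d = 15: Id(15) · σ(495/15) = 15 · 48 = 720
  d = 33: Id(33) · σ(495/33) = 33 · 24 = 792
  d = 45: Id(45) · σ(495/45) = 45 · 12 = 540
  d = 55: Id(55) · σ(495/55) = 55 · 13 = 715
  d = 99: Id(99) · σ(495/99) = 99 · 6 = 594
  d = 165: Id(165) · σ(495/165) = 165 · 4 = 660
  d = 495: Id(495) · σ(495/495) = 495 · 1 = 495
Summing: (Id * σ)(495) = 936 + 864 + 780 + 648 + 858 + 720 + 792 + 540 + 715 + 594 + 660 + 495 = 8602.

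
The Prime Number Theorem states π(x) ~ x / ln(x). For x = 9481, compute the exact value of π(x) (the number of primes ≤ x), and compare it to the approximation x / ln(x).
π(9481) = 1175;  x/ln(x) ≈ 1035.38;  relative error ≈ 11.88%.

Directly count primes up to 9481: π(9481) = 1175. The PNT approximation gives 9481/ln(9481) ≈ 9481/9.15705 ≈ 1035.38. Relative error (π(x) − x/ln(x)) / π(x) ≈ 11.88%; the approximation is known to undercount slightly (Li(x) is a better estimate).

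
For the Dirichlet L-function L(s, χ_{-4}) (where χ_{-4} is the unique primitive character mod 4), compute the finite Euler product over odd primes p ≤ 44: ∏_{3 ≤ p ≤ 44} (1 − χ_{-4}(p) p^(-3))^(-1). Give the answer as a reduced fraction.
∏ = 53382899586415799670070183783895/55093305095879233542015487574016

The odd primes p ≤ 44 are [3, 5, 7, 11, 13, 17, 19, 23, 29, 31, 37, 41, 43]. For each, χ(p) = 1 if p ≡ 1 mod 4, χ(p) = −1 if p ≡ 3 mod 4. Taking (1 − χ(p)/p^3)^(-1) = p^3/(p^3 − χ(p)): (1 − (-1)/3^3)^(-1) · (1 − (1)/5^3)^(-1) · (1 − (-1)/7^3)^(-1) · (1 − (-1)/11^3)^(-1) · (1 − (1)/13^3)^(-1) · (1 − (1)/17^3)^(-1) · (1 − (-1)/19^3)^(-1) · (1 − (-1)/23^3)^(-1) · (1 − (1)/29^3)^(-1) · (1 − (-1)/31^3)^(-1) · (1 − (1)/37^3)^(-1) · (1 − (1)/41^3)^(-1) · (1 − (-1)/43^3)^(-1) = 53382899586415799670070183783895/55093305095879233542015487574016.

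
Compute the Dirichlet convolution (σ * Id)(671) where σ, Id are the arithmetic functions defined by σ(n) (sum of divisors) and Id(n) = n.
(σ * Id)(671) = 2829

Divisors of 671: [1, 11, 61, 671]. For each d | 671:
  d = 1: σ(1) · Id(671/1) = 1 · 671 = 671
  d = 11: σ(11) · Id(671/11) = 12 · 61 = 732
  d = 61: σ(61) · Id(671/61) = 62 · 11 = 682
  d = 671: σ(671) · Id(671/671) = 744 · 1 = 744
Summing: (σ * Id)(671) = 671 + 732 + 682 + 744 = 2829.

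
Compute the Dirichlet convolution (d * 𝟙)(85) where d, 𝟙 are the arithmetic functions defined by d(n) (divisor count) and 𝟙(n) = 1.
(d * 𝟙)(85) = 9

Divisors of 85: [1, 5, 17, 85]. For each d | 85:
  d = 1: d(1) · 𝟙(85/1) = 1 · 1 = 1
  d = 5: d(5) · 𝟙(85/5) = 2 · 1 = 2
  d = 17: d(17) · 𝟙(85/17) = 2 · 1 = 2
  d = 85: d(85) · 𝟙(85/85) = 4 · 1 = 4
Summing: (d * 𝟙)(85) = 1 + 2 + 2 + 4 = 9.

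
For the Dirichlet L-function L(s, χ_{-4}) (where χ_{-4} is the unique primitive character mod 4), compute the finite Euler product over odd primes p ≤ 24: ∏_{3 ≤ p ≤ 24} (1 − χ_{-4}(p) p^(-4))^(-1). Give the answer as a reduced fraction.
∏ = 2907090265708363109850475/2939590979896221115088896

The odd primes p ≤ 24 are [3, 5, 7, 11, 13, 17, 19, 23]. For each, χ(p) = 1 if p ≡ 1 mod 4, χ(p) = −1 if p ≡ 3 mod 4. Taking (1 − χ(p)/p^4)^(-1) = p^4/(p^4 − χ(p)): (1 − (-1)/3^4)^(-1) · (1 − (1)/5^4)^(-1) · (1 − (-1)/7^4)^(-1) · (1 − (-1)/11^4)^(-1) · (1 − (1)/13^4)^(-1) · (1 − (1)/17^4)^(-1) · (1 − (-1)/19^4)^(-1) · (1 − (-1)/23^4)^(-1) = 2907090265708363109850475/2939590979896221115088896.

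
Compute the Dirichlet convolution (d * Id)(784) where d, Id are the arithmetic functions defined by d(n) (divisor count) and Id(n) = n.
(d * Id)(784) = 3762

Divisors of 784: [1, 2, 4, 7, 8, 14, 16, 28, 49, 56, 98, 112, 196, 392, 784]. For each d | 784:
  d = 1: d(1) · Id(784/1) = 1 · 784 = 784
  d = 2: d(2) · Id(784/2) = 2 · 392 = 784
  d = 4: d(4) · Id(784/4) = 3 · 196 = 588
  d = 7: d(7) · Id(784/7) = 2 · 112 = 224
  d = 8: d(8) · Id(784/8) = 4 · 98 = 392
  d = 14: d(14) · Id(784/14) = 4 · 56 = 224
  d = 16: d(16) · Id(784/16) = 5 · 49 = 245
  d = 28: d(28) · Id(784/28) = 6 · 28 = 168
  d = 49: d(49) · Id(784/49) = 3 · 16 = 48
  d = 56: d(56) · Id(784/56) = 8 · 14 = 112
  d = 98: d(98) · Id(784/98) = 6 · 8 = 48
  d = 112: d(112) · Id(784/112) = 10 · 7 = 70
  d = 196: d(196) · Id(784/196) = 9 · 4 = 36
  d = 392: d(392) · Id(784/392) = 12 · 2 = 24
  d = 784: d(784) · Id(784/784) = 15 · 1 = 15
Summing: (d * Id)(784) = 784 + 784 + 588 + 224 + 392 + 224 + 245 + 168 + 48 + 112 + 48 + 70 + 36 + 24 + 15 = 3762.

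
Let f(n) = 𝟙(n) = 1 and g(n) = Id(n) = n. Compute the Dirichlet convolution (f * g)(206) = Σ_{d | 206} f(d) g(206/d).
(𝟙 * Id)(206) = 312

Divisors of 206: [1, 2, 103, 206]. For each d | 206:
  d = 1: 𝟙(1) · Id(206/1) = 1 · 206 = 206
  d = 2: 𝟙(2) · Id(206/2) = 1 · 103 = 103
  d = 103: 𝟙(103) · Id(206/103) = 1 · 2 = 2
  d = 206: 𝟙(206) · Id(206/206) = 1 · 1 = 1
Summing: (𝟙 * Id)(206) = 206 + 103 + 2 + 1 = 312.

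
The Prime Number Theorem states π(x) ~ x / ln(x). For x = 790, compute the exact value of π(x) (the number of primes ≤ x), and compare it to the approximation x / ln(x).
π(790) = 138;  x/ln(x) ≈ 118.40;  relative error ≈ 14.20%.

Directly count primes up to 790: π(790) = 138. The PNT approximation gives 790/ln(790) ≈ 790/6.67203 ≈ 118.40. Relative error (π(x) − x/ln(x)) / π(x) ≈ 14.20%; the approximation is known to undercount slightly (Li(x) is a better estimate).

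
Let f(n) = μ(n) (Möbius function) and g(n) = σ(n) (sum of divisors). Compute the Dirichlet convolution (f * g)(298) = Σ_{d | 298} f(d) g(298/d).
(μ * σ)(298) = 298

Divisors of 298: [1, 2, 149, 298]. For each d | 298:
  d = 1: μ(1) · σ(298/1) = 1 · 450 = 450
  d = 2: μ(2) · σ(298/2) = -1 · 150 = -150
  d = 149: μ(149) · σ(298/149) = -1 · 3 = -3
  d = 298: μ(298) · σ(298/298) = 1 · 1 = 1
Summing: (μ * σ)(298) = 450 + -150 + -3 + 1 = 298.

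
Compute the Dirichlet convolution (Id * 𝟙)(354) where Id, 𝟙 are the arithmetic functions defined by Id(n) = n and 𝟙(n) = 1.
(Id * 𝟙)(354) = 720

Divisors of 354: [1, 2, 3, 6, 59, 118, 177, 354]. For each d | 354:
  d = 1: Id(1) · 𝟙(354/1) = 1 · 1 = 1
  d = 2: Id(2) · 𝟙(354/2) = 2 · 1 = 2
  d = 3: Id(3) · 𝟙(354/3) = 3 · 1 = 3
  d = 6: Id(6) · 𝟙(354/6) = 6 · 1 = 6
  d = 59: Id(59) · 𝟙(354/59) = 59 · 1 = 59
  d = 118: Id(118) · 𝟙(354/118) = 118 · 1 = 118
  d = 177: Id(177) · 𝟙(354/177) = 177 · 1 = 177
  d = 354: Id(354) · 𝟙(354/354) = 354 · 1 = 354
Summing: (Id * 𝟙)(354) = 1 + 2 + 3 + 6 + 59 + 118 + 177 + 354 = 720.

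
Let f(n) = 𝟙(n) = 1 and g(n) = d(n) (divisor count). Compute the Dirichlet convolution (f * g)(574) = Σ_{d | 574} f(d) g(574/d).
(𝟙 * d)(574) = 27

Divisors of 574: [1, 2, 7, 14, 41, 82, 287, 574]. For each d | 574:
  d = 1: 𝟙(1) · d(574/1) = 1 · 8 = 8
  d = 2: 𝟙(2) · d(574/2) = 1 · 4 = 4
  d = 7: 𝟙(7) · d(574/7) = 1 · 4 = 4
  d = 14: 𝟙(14) · d(574/14) = 1 · 2 = 2
  d = 41: 𝟙(41) · d(574/41) = 1 · 4 = 4
  d = 82: 𝟙(82) · d(574/82) = 1 · 2 = 2
  d = 287: 𝟙(287) · d(574/287) = 1 · 2 = 2
  d = 574: 𝟙(574) · d(574/574) = 1 · 1 = 1
Summing: (𝟙 * d)(574) = 8 + 4 + 4 + 2 + 4 + 2 + 2 + 1 = 27.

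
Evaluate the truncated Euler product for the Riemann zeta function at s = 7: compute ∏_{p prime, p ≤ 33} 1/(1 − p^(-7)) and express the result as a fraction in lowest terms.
∏ = 37031956963631386906046525229438701635098769061332515193389940565625/36725327022248259763071767483224373757798563246158812707599806493184

The primes p ≤ 33 are [2, 3, 5, 7, 11, 13, 17, 19, 23, 29, 31]. For each prime, (1 − 1/p^7)^(-1) = p^7 / (p^7 − 1). The product is (1 − 1/2^7)^(-1), (1 − 1/3^7)^(-1), (1 − 1/5^7)^(-1), (1 − 1/7^7)^(-1), (1 − 1/11^7)^(-1), (1 − 1/13^7)^(-1), (1 − 1/17^7)^(-1), (1 − 1/19^7)^(-1), (1 − 1/23^7)^(-1), (1 − 1/29^7)^(-1), (1 − 1/31^7)^(-1) = ∏ p^7 / (p^7 − 1) = 37031956963631386906046525229438701635098769061332515193389940565625/36725327022248259763071767483224373757798563246158812707599806493184.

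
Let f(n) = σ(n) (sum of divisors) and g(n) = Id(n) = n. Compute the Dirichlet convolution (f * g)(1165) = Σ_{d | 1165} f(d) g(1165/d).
(σ * Id)(1165) = 5137

Divisors of 1165: [1, 5, 233, 1165]. For each d | 1165:
  d = 1: σ(1) · Id(1165/1) = 1 · 1165 = 1165
  d = 5: σ(5) · Id(1165/5) = 6 · 233 = 1398
  d = 233: σ(233) · Id(1165/233) = 234 · 5 = 1170
  d = 1165: σ(1165) · Id(1165/1165) = 1404 · 1 = 1404
Summing: (σ * Id)(1165) = 1165 + 1398 + 1170 + 1404 = 5137.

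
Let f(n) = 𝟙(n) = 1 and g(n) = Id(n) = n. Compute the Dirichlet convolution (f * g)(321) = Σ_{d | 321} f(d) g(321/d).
(𝟙 * Id)(321) = 432

Divisors of 321: [1, 3, 107, 321]. For each d | 321:
  d = 1: 𝟙(1) · Id(321/1) = 1 · 321 = 321
  d = 3: 𝟙(3) · Id(321/3) = 1 · 107 = 107
  d = 107: 𝟙(107) · Id(321/107) = 1 · 3 = 3
  d = 321: 𝟙(321) · Id(321/321) = 1 · 1 = 1
Summing: (𝟙 * Id)(321) = 321 + 107 + 3 + 1 = 432.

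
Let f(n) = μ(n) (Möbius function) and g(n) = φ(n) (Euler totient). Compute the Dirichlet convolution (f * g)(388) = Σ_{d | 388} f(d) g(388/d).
(μ * φ)(388) = 95

Divisors of 388: [1, 2, 4, 97, 194, 388]. For each d | 388:
  d = 1: μ(1) · φ(388/1) = 1 · 192 = 192
  d = 2: μ(2) · φ(388/2) = -1 · 96 = -96
  d = 4: μ(4) · φ(388/4) = 0 · 96 = 0
  d = 97: μ(97) · φ(388/97) = -1 · 2 = -2
  d = 194: μ(194) · φ(388/194) = 1 · 1 = 1
  d = 388: μ(388) · φ(388/388) = 0 · 1 = 0
Summing: (μ * φ)(388) = 192 + -96 + 0 + -2 + 1 + 0 = 95.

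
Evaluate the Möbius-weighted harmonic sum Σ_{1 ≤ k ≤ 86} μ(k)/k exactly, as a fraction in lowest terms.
Σ μ(k)/k = -153455160386518164226759349787/89021505229758617118541339330930

Values of μ(k) for 1 ≤ k ≤ 86: μ(1) = 1, μ(2) = -1, μ(3) = -1, μ(5) = -1, μ(6) = 1, μ(7) = -1, μ(10) = 1, μ(11) = -1, μ(13) = -1, μ(14) = 1, μ(15) = 1, μ(17) = -1, μ(19) = -1, μ(21) = 1, μ(22) = 1, μ(23) = -1, μ(26) = 1, μ(29) = -1, μ(30) = -1, μ(31) = -1, μ(33) = 1, μ(34) = 1, μ(35) = 1, μ(37) = -1, μ(38) = 1, μ(39) = 1, μ(41) = -1, μ(42) = -1, μ(43) = -1, μ(46) = 1, μ(47) = -1, μ(51) = 1, μ(53) = -1, μ(55) = 1, μ(57) = 1, μ(58) = 1, μ(59) = -1, μ(61) = -1, μ(62) = 1, μ(65) = 1, μ(66) = -1, μ(67) = -1, μ(69) = 1, μ(70) = -1, μ(71) = -1, μ(73) = -1, μ(74) = 1, μ(77) = 1, μ(78) = -1, μ(79) = -1, μ(82) = 1, μ(83) = -1, μ(85) = 1, μ(86) = 1, with μ = 0 on non-squarefree integers. Summing μ(k)/k for k where μ(k) ≠ 0 gives -153455160386518164226759349787/89021505229758617118541339330930 ≈ -0.0017. (PNT ⟺ this sum → 0 as n → ∞.)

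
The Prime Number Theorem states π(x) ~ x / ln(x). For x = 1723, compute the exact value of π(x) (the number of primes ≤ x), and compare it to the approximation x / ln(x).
π(1723) = 269;  x/ln(x) ≈ 231.22;  relative error ≈ 14.05%.

Directly count primes up to 1723: π(1723) = 269. The PNT approximation gives 1723/ln(1723) ≈ 1723/7.45182 ≈ 231.22. Relative error (π(x) − x/ln(x)) / π(x) ≈ 14.05%; the approximation is known to undercount slightly (Li(x) is a better estimate).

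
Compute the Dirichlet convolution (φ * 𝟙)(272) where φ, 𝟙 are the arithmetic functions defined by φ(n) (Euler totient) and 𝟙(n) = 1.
(φ * 𝟙)(272) = 272

Divisors of 272: [1, 2, 4, 8, 16, 17, 34, 68, 136, 272]. For each d | 272:
  d = 1: φ(1) · 𝟙(272/1) = 1 · 1 = 1
  d = 2: φ(2) · 𝟙(272/2) = 1 · 1 = 1
  d = 4: φ(4) · 𝟙(272/4) = 2 · 1 = 2
  d = 8: φ(8) · 𝟙(272/8) = 4 · 1 = 4
  d = 16: φ(16) · 𝟙(272/16) = 8 · 1 = 8
  d = 17: φ(17) · 𝟙(272/17) = 16 · 1 = 16
  d = 34: φ(34) · 𝟙(272/34) = 16 · 1 = 16
  d = 68: φ(68) · 𝟙(272/68) = 32 · 1 = 32
  d = 136: φ(136) · 𝟙(272/136) = 64 · 1 = 64
  d = 272: φ(272) · 𝟙(272/272) = 128 · 1 = 128
Summing: (φ * 𝟙)(272) = 1 + 1 + 2 + 4 + 8 + 16 + 16 + 32 + 64 + 128 = 272.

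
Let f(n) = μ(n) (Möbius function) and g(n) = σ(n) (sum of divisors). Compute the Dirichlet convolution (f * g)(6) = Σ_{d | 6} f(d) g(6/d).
(μ * σ)(6) = 6

Divisors of 6: [1, 2, 3, 6]. For each d | 6:
  d = 1: μ(1) · σ(6/1) = 1 · 12 = 12
  d = 2: μ(2) · σ(6/2) = -1 · 4 = -4
  d = 3: μ(3) · σ(6/3) = -1 · 3 = -3
  d = 6: μ(6) · σ(6/6) = 1 · 1 = 1
Summing: (μ * σ)(6) = 12 + -4 + -3 + 1 = 6.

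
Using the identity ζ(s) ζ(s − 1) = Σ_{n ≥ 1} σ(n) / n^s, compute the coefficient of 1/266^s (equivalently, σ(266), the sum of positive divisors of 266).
σ(266) = 480

In the product (Σ m^0/m^s)(Σ k / k^s) = Σ (Σ_{d | n} d) / n^s, the coefficient of 1/n^s is σ(n) = Σ_{d | n} d. For n = 266, divisors are [1, 2, 7, 14, 19, 38, 133, 266]; summing: σ(266) = 480.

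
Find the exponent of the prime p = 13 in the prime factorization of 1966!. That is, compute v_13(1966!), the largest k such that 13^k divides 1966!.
v_13(1966!) = 162

Legendre's formula: v_p(n!) = Σ_{k ≥ 1} ⌊n / p^k⌋. For p = 13, n = 1966, the terms are:
  ⌊1966/13^1⌋ = ⌊1966/13⌋ = 151
  ⌊1966/13^2⌋ = ⌊1966/169⌋ = 11
(the next term ⌊1966/13^3⌋ = 0, terminating the sum). Summing: v_13(1966!) = 151 + 11 = 162.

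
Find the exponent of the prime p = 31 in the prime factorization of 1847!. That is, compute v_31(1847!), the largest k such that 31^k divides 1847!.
v_31(1847!) = 60

Legendre's formula: v_p(n!) = Σ_{k ≥ 1} ⌊n / p^k⌋. For p = 31, n = 1847, the terms are:
  ⌊1847/31^1⌋ = ⌊1847/31⌋ = 59
  ⌊1847/31^2⌋ = ⌊1847/961⌋ = 1
(the next term ⌊1847/31^3⌋ = 0, terminating the sum). Summing: v_31(1847!) = 59 + 1 = 60.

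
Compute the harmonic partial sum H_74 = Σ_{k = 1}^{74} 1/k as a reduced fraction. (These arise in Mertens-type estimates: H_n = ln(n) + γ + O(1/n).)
H_74 = 668934292077295215167676426926677/136851726813476721146087646859200

Direct summation: H_74 = 1 + 1/2 + ... + 1/74. The least common denominator is lcm(1, ..., 74) = 410555180440430163438262940577600; over this denominator the numerator is 410555180440430163438262940577600 + 205277590220215081719131470288800 + 136851726813476721146087646859200 + 102638795110107540859565735144400 + 82111036088086032687652588115520 + 68425863406738360573043823429600 + 58650740062918594776894705796800 + 51319397555053770429782867572200 + 45617242271158907048695882286400 + 41055518044043016343826294057760 + 37323198221857287585296630961600 + 34212931703369180286521911714800 + 31581167726186935649097149275200 + 29325370031459297388447352898400 + 27370345362695344229217529371840 + 25659698777526885214891433786100 + 24150304731790009614015467092800 + 22808621135579453524347941143200 + 21608167391601587549382260030400 + 20527759022021508171913147028880 + 19550246687639531592298235265600 + 18661599110928643792648315480800 + 17850225236540441888620127851200 + 17106465851684590143260955857400 + 16422207217617206537530517623104 + 15790583863093467824548574637600 + 15205747423719635682898627428800 + 14662685015729648694223676449200 + 14157075187601040118560791054400 + 13685172681347672114608764685920 + 13243715498078392368976223889600 + 12829849388763442607445716893050 + 12441066073952429195098876987200 + 12075152365895004807007733546400 + 11730148012583718955378941159360 + 11404310567789726762173970571600 + 11096085957849463876709809204800 + 10804083695800793774691130015200 + 10527055908728978549699049758400 + 10263879511010754085956573514440 + 10013540986351955205811291233600 + 9775123343819765796149117632800 + 9547794893963492172982859083200 + 9330799555464321896324157740400 + 9123448454231781409739176457280 + 8925112618270220944310063925600 + 8735216605115535392303466820800 + 8553232925842295071630477928700 + 8378677151845513539556386542400 + 8211103608808603268765258811552 + 8050101577263336538005155697600 + 7895291931546733912274287318800 + 7746324159253399310155904539200 + 7602873711859817841449313714400 + 7464639644371457517059326192320 + 7331342507864824347111838224600 + 7202722463867195849794086676800 + 7078537593800520059280395527200 + 6958562380346273956580727806400 + 6842586340673836057304382342960 + 6730412794105412515381359681600 + 6621857749039196184488111944800 + 6516748895879843864099411755200 + 6414924694381721303722858446525 + 6316233545237387129819429855040 + 6220533036976214597549438493600 + 6127689260304927812511387172800 + 6037576182947502403503866773200 + 5950075078846813962873375950400 + 5865074006291859477689470579680 + 5782467330146903710398069585600 + 5702155283894863381086985285800 + 5624043567677125526551547131200 + 5548042978924731938354904602400 = 2006802876231885645503029280780031, so H_74 = 2006802876231885645503029280780031/410555180440430163438262940577600; reducing by gcd(2006802876231885645503029280780031, 410555180440430163438262940577600) = 3 gives 668934292077295215167676426926677/136851726813476721146087646859200 ≈ 4.88802. (The PNT-adjacent estimate ln(74) + γ ≈ 4.88128 matches within O(1/n).)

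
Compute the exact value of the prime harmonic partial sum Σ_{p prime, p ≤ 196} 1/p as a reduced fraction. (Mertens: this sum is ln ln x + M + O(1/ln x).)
Σ 1/p = 385774678978047295113064712800727674369526436922217581784412894295689697835549/198962376391690981640415251545285153602734402721821058212203976095413910572270

π(196) = 44, so the primes ≤ 196 are [2, 3, 5, 7, 11, 13, 17, 19, 23, 29, 31, 37, 41, 43, 47, 53, 59, 61, 67, 71, 73, 79, 83, 89, 97, 101, 103, 107, 109, 113, 127, 131, 137, 139, 149, 151, 157, 163, 167, 173, 179, 181, 191, 193]. Summing 1/p over these primes: 385774678978047295113064712800727674369526436922217581784412894295689697835549/198962376391690981640415251545285153602734402721821058212203976095413910572270 ≈ 1.9389. Mertens estimate ln ln(196) + 0.2615 ≈ 1.9251.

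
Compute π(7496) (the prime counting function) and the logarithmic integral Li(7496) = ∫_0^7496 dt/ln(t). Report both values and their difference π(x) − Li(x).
π(7496) = 949;  Li(7496) ≈ 970.13;  π(x) − Li(x) ≈ -21.13.

Direct count of primes ≤ 7496 gives π(7496) = 949. Numerical evaluation of the logarithmic integral gives Li(7496) ≈ 970.13. The difference π(x) − Li(x) ≈ -21.13 is typically negative for small/moderate x (Li(x) overestimates), though Littlewood's theorem shows this sign changes infinitely often.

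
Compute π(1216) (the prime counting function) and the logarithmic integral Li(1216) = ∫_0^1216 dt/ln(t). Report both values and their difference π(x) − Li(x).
π(1216) = 198;  Li(1216) ≈ 208.43;  π(x) − Li(x) ≈ -10.43.

Direct count of primes ≤ 1216 gives π(1216) = 198. Numerical evaluation of the logarithmic integral gives Li(1216) ≈ 208.43. The difference π(x) − Li(x) ≈ -10.43 is typically negative for small/moderate x (Li(x) overestimates), though Littlewood's theorem shows this sign changes infinitely often.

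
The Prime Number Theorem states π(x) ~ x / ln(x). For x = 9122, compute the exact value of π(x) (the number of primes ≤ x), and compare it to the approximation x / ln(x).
π(9122) = 1130;  x/ln(x) ≈ 1000.39;  relative error ≈ 11.47%.

Directly count primes up to 9122: π(9122) = 1130. The PNT approximation gives 9122/ln(9122) ≈ 9122/9.11844 ≈ 1000.39. Relative error (π(x) − x/ln(x)) / π(x) ≈ 11.47%; the approximation is known to undercount slightly (Li(x) is a better estimate).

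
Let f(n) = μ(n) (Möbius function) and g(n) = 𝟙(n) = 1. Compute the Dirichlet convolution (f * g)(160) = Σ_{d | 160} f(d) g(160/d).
(μ * 𝟙)(160) = 0

Divisors of 160: [1, 2, 4, 5, 8, 10, 16, 20, 32, 40, 80, 160]. For each d | 160:
  d = 1: μ(1) · 𝟙(160/1) = 1 · 1 = 1
  d = 2: μ(2) · 𝟙(160/2) = -1 · 1 = -1
  d = 4: μ(4) · 𝟙(160/4) = 0 · 1 = 0
  d = 5: μ(5) · 𝟙(160/5) = -1 · 1 = -1
  d = 8: μ(8) · 𝟙(160/8) = 0 · 1 = 0
  d = 10: μ(10) · 𝟙(160/10) = 1 · 1 = 1
  d = 16: μ(16) · 𝟙(160/16) = 0 · 1 = 0
  d = 20: μ(20) · 𝟙(160/20) = 0 · 1 = 0
  d = 32: μ(32) · 𝟙(160/32) = 0 · 1 = 0
  d = 40: μ(40) · 𝟙(160/40) = 0 · 1 = 0
  d = 80: μ(80) · 𝟙(160/80) = 0 · 1 = 0
  d = 160: μ(160) · 𝟙(160/160) = 0 · 1 = 0
Summing: (μ * 𝟙)(160) = 1 + -1 + 0 + -1 + 0 + 1 + 0 + 0 + 0 + 0 + 0 + 0 = 0.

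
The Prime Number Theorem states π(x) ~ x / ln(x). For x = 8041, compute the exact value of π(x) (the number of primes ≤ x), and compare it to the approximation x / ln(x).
π(8041) = 1011;  x/ln(x) ≈ 894.21;  relative error ≈ 11.55%.

Directly count primes up to 8041: π(8041) = 1011. The PNT approximation gives 8041/ln(8041) ≈ 8041/8.99231 ≈ 894.21. Relative error (π(x) − x/ln(x)) / π(x) ≈ 11.55%; the approximation is known to undercount slightly (Li(x) is a better estimate).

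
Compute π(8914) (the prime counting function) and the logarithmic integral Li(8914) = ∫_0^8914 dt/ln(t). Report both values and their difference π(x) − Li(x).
π(8914) = 1108;  Li(8914) ≈ 1127.50;  π(x) − Li(x) ≈ -19.50.

Direct count of primes ≤ 8914 gives π(8914) = 1108. Numerical evaluation of the logarithmic integral gives Li(8914) ≈ 1127.50. The difference π(x) − Li(x) ≈ -19.50 is typically negative for small/moderate x (Li(x) overestimates), though Littlewood's theorem shows this sign changes infinitely often.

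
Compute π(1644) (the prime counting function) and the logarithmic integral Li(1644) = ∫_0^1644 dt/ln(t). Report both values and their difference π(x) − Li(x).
π(1644) = 259;  Li(1644) ≈ 267.38;  π(x) − Li(x) ≈ -8.38.

Direct count of primes ≤ 1644 gives π(1644) = 259. Numerical evaluation of the logarithmic integral gives Li(1644) ≈ 267.38. The difference π(x) − Li(x) ≈ -8.38 is typically negative for small/moderate x (Li(x) overestimates), though Littlewood's theorem shows this sign changes infinitely often.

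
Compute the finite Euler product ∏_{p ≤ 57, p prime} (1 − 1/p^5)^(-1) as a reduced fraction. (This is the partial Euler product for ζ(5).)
∏ = 16271272514460981588256692497708850770212394550299268449499486458883457010851/15691809316785373562301814354101424660311534867697905028310662923501211484160

The primes p ≤ 57 are [2, 3, 5, 7, 11, 13, 17, 19, 23, 29, 31, 37, 41, 43, 47, 53]. For each prime, (1 − 1/p^5)^(-1) = p^5 / (p^5 − 1). The product is (1 − 1/2^5)^(-1), (1 − 1/3^5)^(-1), (1 − 1/5^5)^(-1), (1 − 1/7^5)^(-1), (1 − 1/11^5)^(-1), (1 − 1/13^5)^(-1), (1 − 1/17^5)^(-1), (1 − 1/19^5)^(-1), (1 − 1/23^5)^(-1), (1 − 1/29^5)^(-1), (1 − 1/31^5)^(-1), (1 − 1/37^5)^(-1), (1 − 1/41^5)^(-1), (1 − 1/43^5)^(-1), (1 − 1/47^5)^(-1), (1 − 1/53^5)^(-1) = ∏ p^5 / (p^5 − 1) = 16271272514460981588256692497708850770212394550299268449499486458883457010851/15691809316785373562301814354101424660311534867697905028310662923501211484160.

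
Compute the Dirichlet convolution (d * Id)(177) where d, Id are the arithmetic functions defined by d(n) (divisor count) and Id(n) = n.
(d * Id)(177) = 305

Divisors of 177: [1, 3, 59, 177]. For each d | 177:
  d = 1: d(1) · Id(177/1) = 1 · 177 = 177
  d = 3: d(3) · Id(177/3) = 2 · 59 = 118
  d = 59: d(59) · Id(177/59) = 2 · 3 = 6
  d = 177: d(177) · Id(177/177) = 4 · 1 = 4
Summing: (d * Id)(177) = 177 + 118 + 6 + 4 = 305.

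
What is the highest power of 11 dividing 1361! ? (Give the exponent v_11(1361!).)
v_11(1361!) = 135

Legendre's formula: v_p(n!) = Σ_{k ≥ 1} ⌊n / p^k⌋. For p = 11, n = 1361, the terms are:
  ⌊1361/11^1⌋ = ⌊1361/11⌋ = 123
  ⌊1361/11^2⌋ = ⌊1361/121⌋ = 11
  ⌊1361/11^3⌋ = ⌊1361/1331⌋ = 1
(the next term ⌊1361/11^4⌋ = 0, terminating the sum). Summing: v_11(1361!) = 123 + 11 + 1 = 135.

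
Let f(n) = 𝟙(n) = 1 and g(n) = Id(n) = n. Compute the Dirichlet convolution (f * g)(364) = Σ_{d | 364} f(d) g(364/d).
(𝟙 * Id)(364) = 784

Divisors of 364: [1, 2, 4, 7, 13, 14, 26, 28, 52, 91, 182, 364]. For each d | 364:
  d = 1: 𝟙(1) · Id(364/1) = 1 · 364 = 364
  d = 2: 𝟙(2) · Id(364/2) = 1 · 182 = 182
  d = 4: 𝟙(4) · Id(364/4) = 1 · 91 = 91
  d = 7: 𝟙(7) · Id(364/7) = 1 · 52 = 52
  d = 13: 𝟙(13) · Id(364/13) = 1 · 28 = 28
  d = 14: 𝟙(14) · Id(364/14) = 1 · 26 = 26
  d = 26: 𝟙(26) · Id(364/26) = 1 · 14 = 14
  d = 28: 𝟙(28) · Id(364/28) = 1 · 13 = 13
  d = 52: 𝟙(52) · Id(364/52) = 1 · 7 = 7
  d = 91: 𝟙(91) · Id(364/91) = 1 · 4 = 4
  d = 182: 𝟙(182) · Id(364/182) = 1 · 2 = 2
  d = 364: 𝟙(364) · Id(364/364) = 1 · 1 = 1
Summing: (𝟙 * Id)(364) = 364 + 182 + 91 + 52 + 28 + 26 + 14 + 13 + 7 + 4 + 2 + 1 = 784.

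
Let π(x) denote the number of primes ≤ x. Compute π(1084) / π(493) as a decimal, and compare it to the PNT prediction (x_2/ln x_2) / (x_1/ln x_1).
π(1084)/π(493) = 180/94 ≈ 1.9149;  PNT prediction ≈ 1.9509.

π(493) = 94 and π(1084) = 180, so π(1084)/π(493) ≈ 1.9149. The PNT-predicted ratio is (1084/ln(1084)) / (493/ln(493)) ≈ 1.9509. The two agree to within a few percent, as expected.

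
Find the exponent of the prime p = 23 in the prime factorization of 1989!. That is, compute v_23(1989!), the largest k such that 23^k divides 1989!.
v_23(1989!) = 89

Legendre's formula: v_p(n!) = Σ_{k ≥ 1} ⌊n / p^k⌋. For p = 23, n = 1989, the terms are:
  ⌊1989/23^1⌋ = ⌊1989/23⌋ = 86
  ⌊1989/23^2⌋ = ⌊1989/529⌋ = 3
(the next term ⌊1989/23^3⌋ = 0, terminating the sum). Summing: v_23(1989!) = 86 + 3 = 89.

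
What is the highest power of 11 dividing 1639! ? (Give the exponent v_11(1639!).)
v_11(1639!) = 163

Legendre's formula: v_p(n!) = Σ_{k ≥ 1} ⌊n / p^k⌋. For p = 11, n = 1639, the terms are:
  ⌊1639/11^1⌋ = ⌊1639/11⌋ = 149
  ⌊1639/11^2⌋ = ⌊1639/121⌋ = 13
  ⌊1639/11^3⌋ = ⌊1639/1331⌋ = 1
(the next term ⌊1639/11^4⌋ = 0, terminating the sum). Summing: v_11(1639!) = 149 + 13 + 1 = 163.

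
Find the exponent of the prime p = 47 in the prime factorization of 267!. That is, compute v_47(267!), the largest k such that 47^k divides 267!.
v_47(267!) = 5

Legendre's formula: v_p(n!) = Σ_{k ≥ 1} ⌊n / p^k⌋. For p = 47, n = 267, the terms are:
  ⌊267/47^1⌋ = ⌊267/47⌋ = 5
(the next term ⌊267/47^2⌋ = 0, terminating the sum). Summing: v_47(267!) = 5 = 5.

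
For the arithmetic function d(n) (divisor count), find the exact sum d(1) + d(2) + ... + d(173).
Σ_{n ≤ 173} d(n) = 919

Compute d(n) for each 1 ≤ n ≤ 173: d(1) = 1, d(2) = 2, d(3) = 2, d(4) = 3, d(5) = 2, d(6) = 4, d(7) = 2, d(8) = 4, d(9) = 3, d(10) = 4, d(11) = 2, d(12) = 6, d(13) = 2, d(14) = 4, d(15) = 4, d(16) = 5, d(17) = 2, d(18) = 6, d(19) = 2, d(20) = 6, d(21) = 4, d(22) = 4, d(23) = 2, d(24) = 8, d(25) = 3, d(26) = 4, d(27) = 4, d(28) = 6, d(29) = 2, d(30) = 8, d(31) = 2, d(32) = 6, d(33) = 4, d(34) = 4, d(35) = 4, d(36) = 9, d(37) = 2, d(38) = 4, d(39) = 4, d(40) = 8, d(41) = 2, d(42) = 8, d(43) = 2, d(44) = 6, d(45) = 6, d(46) = 4, d(47) = 2, d(48) = 10, d(49) = 3, d(50) = 6, d(51) = 4, d(52) = 6, d(53) = 2, d(54) = 8, d(55) = 4, d(56) = 8, d(57) = 4, d(58) = 4, d(59) = 2, d(60) = 12, d(61) = 2, d(62) = 4, d(63) = 6, d(64) = 7, d(65) = 4, d(66) = 8, d(67) = 2, d(68) = 6, d(69) = 4, d(70) = 8, d(71) = 2, d(72) = 12, d(73) = 2, d(74) = 4, d(75) = 6, d(76) = 6, d(77) = 4, d(78) = 8, d(79) = 2, d(80) = 10, d(81) = 5, d(82) = 4, d(83) = 2, d(84) = 12, d(85) = 4, d(86) = 4, d(87) = 4, d(88) = 8, d(89) = 2, d(90) = 12, d(91) = 4, d(92) = 6, d(93) = 4, d(94) = 4, d(95) = 4, d(96) = 12, d(97) = 2, d(98) = 6, d(99) = 6, d(100) = 9, d(101) = 2, d(102) = 8, d(103) = 2, d(104) = 8, d(105) = 8, d(106) = 4, d(107) = 2, d(108) = 12, d(109) = 2, d(110) = 8, d(111) = 4, d(112) = 10, d(113) = 2, d(114) = 8, d(115) = 4, d(116) = 6, d(117) = 6, d(118) = 4, d(119) = 4, d(120) = 16, d(121) = 3, d(122) = 4, d(123) = 4, d(124) = 6, d(125) = 4, d(126) = 12, d(127) = 2, d(128) = 8, d(129) = 4, d(130) = 8, d(131) = 2, d(132) = 12, d(133) = 4, d(134) = 4, d(135) = 8, d(136) = 8, d(137) = 2, d(138) = 8, d(139) = 2, d(140) = 12, d(141) = 4, d(142) = 4, d(143) = 4, d(144) = 15, d(145) = 4, d(146) = 4, d(147) = 6, d(148) = 6, d(149) = 2, d(150) = 12, d(151) = 2, d(152) = 8, d(153) = 6, d(154) = 8, d(155) = 4, d(156) = 12, d(157) = 2, d(158) = 4, d(159) = 4, d(160) = 12, d(161) = 4, d(162) = 10, d(163) = 2, d(164) = 6, d(165) = 8, d(166) = 4, d(167) = 2, d(168) = 16, d(169) = 3, d(170) = 8, d(171) = 6, d(172) = 6, d(173) = 2. Summing all 173 values: 919. (Dirichlet's divisor formula: Σ_{n ≤ x} d(n) = x ln(x) + (2γ − 1) x + O(√x). For x = 173, the asymptotic estimate is ≈ 918.24.)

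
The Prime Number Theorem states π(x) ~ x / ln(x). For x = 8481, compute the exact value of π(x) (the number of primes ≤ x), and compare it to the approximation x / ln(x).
π(8481) = 1059;  x/ln(x) ≈ 937.58;  relative error ≈ 11.47%.

Directly count primes up to 8481: π(8481) = 1059. The PNT approximation gives 8481/ln(8481) ≈ 8481/9.04558 ≈ 937.58. Relative error (π(x) − x/ln(x)) / π(x) ≈ 11.47%; the approximation is known to undercount slightly (Li(x) is a better estimate).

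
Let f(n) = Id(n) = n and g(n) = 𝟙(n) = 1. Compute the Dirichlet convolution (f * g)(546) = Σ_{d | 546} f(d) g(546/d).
(Id * 𝟙)(546) = 1344

Divisors of 546: [1, 2, 3, 6, 7, 13, 14, 21, 26, 39, 42, 78, 91, 182, 273, 546]. For each d | 546:
  d = 1: Id(1) · 𝟙(546/1) = 1 · 1 = 1
  d = 2: Id(2) · 𝟙(546/2) = 2 · 1 = 2
  d = 3: Id(3) · 𝟙(546/3) = 3 · 1 = 3
  d = 6: Id(6) · 𝟙(546/6) = 6 · 1 = 6
  d = 7: Id(7) · 𝟙(546/7) = 7 · 1 = 7
  d = 13: Id(13) · 𝟙(546/13) = 13 · 1 = 13
  d = 14: Id(14) · 𝟙(546/14) = 14 · 1 = 14
  d = 21: Id(21) · 𝟙(546/21) = 21 · 1 = 21
  d = 26: Id(26) · 𝟙(546/26) = 26 · 1 = 26
  d = 39: Id(39) · 𝟙(546/39) = 39 · 1 = 39
  d = 42: Id(42) · 𝟙(546/42) = 42 · 1 = 42
  d = 78: Id(78) · 𝟙(546/78) = 78 · 1 = 78
  d = 91: Id(91) · 𝟙(546/91) = 91 · 1 = 91
  d = 182: Id(182) · 𝟙(546/182) = 182 · 1 = 182
  d = 273: Id(273) · 𝟙(546/273) = 273 · 1 = 273
  d = 546: Id(546) · 𝟙(546/546) = 546 · 1 = 546
Summing: (Id * 𝟙)(546) = 1 + 2 + 3 + 6 + 7 + 13 + 14 + 21 + 26 + 39 + 42 + 78 + 91 + 182 + 273 + 546 = 1344.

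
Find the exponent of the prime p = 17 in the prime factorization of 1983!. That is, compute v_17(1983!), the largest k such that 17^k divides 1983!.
v_17(1983!) = 122

Legendre's formula: v_p(n!) = Σ_{k ≥ 1} ⌊n / p^k⌋. For p = 17, n = 1983, the terms are:
  ⌊1983/17^1⌋ = ⌊1983/17⌋ = 116
  ⌊1983/17^2⌋ = ⌊1983/289⌋ = 6
(the next term ⌊1983/17^3⌋ = 0, terminating the sum). Summing: v_17(1983!) = 116 + 6 = 122.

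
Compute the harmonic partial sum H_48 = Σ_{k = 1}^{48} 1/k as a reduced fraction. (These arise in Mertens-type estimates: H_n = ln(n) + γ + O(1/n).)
H_48 = 282000222059796592919/63245806209101973600

Direct summation: H_48 = 1 + 1/2 + ... + 1/48. The least common denominator is lcm(1, ..., 48) = 442720643463713815200; over this denominator the numerator is 442720643463713815200 + 221360321731856907600 + 147573547821237938400 + 110680160865928453800 + 88544128692742763040 + 73786773910618969200 + 63245806209101973600 + 55340080432964226900 + 49191182607079312800 + 44272064346371381520 + 40247331223973983200 + 36893386955309484600 + 34055434112593370400 + 31622903104550986800 + 29514709564247587680 + 27670040216482113450 + 26042390791983165600 + 24595591303539656400 + 23301086498090200800 + 22136032173185690760 + 21081935403033991200 + 20123665611986991600 + 19248723628857122400 + 18446693477654742300 + 17708825738548552608 + 17027717056296685200 + 16397060869026437600 + 15811451552275493400 + 15266229084955648800 + 14757354782123793840 + 14281311079474639200 + 13835020108241056725 + 13415777074657994400 + 13021195395991582800 + 12649161241820394720 + 12297795651769828200 + 11965422796316589600 + 11650543249045100400 + 11351811370864456800 + 11068016086592845380 + 10798064474724727200 + 10540967701516995600 + 10295828917760786400 + 10061832805993495800 + 9838236521415862560 + 9624361814428561200 + 9419588158802421600 + 9223346738827371150 = 1974001554418576150433, so H_48 = 1974001554418576150433/442720643463713815200; reducing by gcd(1974001554418576150433, 442720643463713815200) = 7 gives 282000222059796592919/63245806209101973600 ≈ 4.45880. (The PNT-adjacent estimate ln(48) + γ ≈ 4.44842 matches within O(1/n).)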